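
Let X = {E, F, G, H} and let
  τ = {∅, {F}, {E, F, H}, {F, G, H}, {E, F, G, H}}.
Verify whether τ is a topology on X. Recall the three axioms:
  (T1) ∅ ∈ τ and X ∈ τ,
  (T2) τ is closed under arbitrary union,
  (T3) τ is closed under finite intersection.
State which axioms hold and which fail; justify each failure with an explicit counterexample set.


τ is NOT a topology on X.

Axiom (T1): ∅ ∈ τ? Yes; X ∈ τ? Yes.
Axiom (T2/T3): check pairwise unions and intersections of members of τ.
Counterexample for (T3): {E, F, H} ∩ {F, G, H} = {F, H} ∉ τ. Therefore τ is NOT a topology.


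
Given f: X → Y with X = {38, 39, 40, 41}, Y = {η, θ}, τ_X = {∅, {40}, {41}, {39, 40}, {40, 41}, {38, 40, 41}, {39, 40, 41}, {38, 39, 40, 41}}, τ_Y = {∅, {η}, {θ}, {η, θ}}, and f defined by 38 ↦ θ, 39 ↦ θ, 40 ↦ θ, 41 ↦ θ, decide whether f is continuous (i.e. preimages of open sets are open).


f IS continuous.

Compute f^{-1}(U) for each U ∈ τ_Y:
  U = ∅: f^{-1}(U) = ∅ ∈ τ_X ✓.
  U = {η}: f^{-1}(U) = ∅ ∈ τ_X ✓.
  U = {θ}: f^{-1}(U) = {38, 39, 40, 41} ∈ τ_X ✓.
  U = {η, θ}: f^{-1}(U) = {38, 39, 40, 41} ∈ τ_X ✓.
Every preimage lies in τ_X, so f IS continuous.


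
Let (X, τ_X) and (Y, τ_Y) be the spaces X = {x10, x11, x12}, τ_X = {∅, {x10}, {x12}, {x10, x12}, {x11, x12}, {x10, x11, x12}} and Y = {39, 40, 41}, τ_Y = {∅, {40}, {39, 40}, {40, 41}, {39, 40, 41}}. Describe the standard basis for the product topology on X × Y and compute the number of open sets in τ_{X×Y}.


Basis B = {∅ × ∅, {x10} × {40}, {x12} × {40}, {x10} × {39, 40}, {x10} × {40, 41}, {x10, x12} × {40}, {x11, x12} × {40}, {x12} × {39, 40}, {x12} × {40, 41}, {x10} × {39, 40, 41}, {x10, x11, x12} × {40}, {x12} × {39, 40, 41}, {x10, x12} × {39, 40}, {x10, x12} × {40, 41}, {x11, x12} × {39, 40}, {x11, x12} × {40, 41}, {x10, x12} × {39, 40, 41}, {x10, x11, x12} × {39, 40}, {x10, x11, x12} × {40, 41}, {x11, x12} × {39, 40, 41}, {x10, x11, x12} × {39, 40, 41}}; |τ_{X×Y}| = 70.

Enumerate products U × V with U ∈ τ_X, V ∈ τ_Y (deduplicated):
  ∅ × ∅ = {} (∅)
  {x10} × {40} = {(x10,40)}
  {x12} × {40} = {(x12,40)}
  {x10} × {39, 40} = {(x10,39), (x10,40)}
  {x10} × {40, 41} = {(x10,40), (x10,41)}
  {x10, x12} × {40} = {(x10,40), (x12,40)}
  {x11, x12} × {40} = {(x11,40), (x12,40)}
  {x12} × {39, 40} = {(x12,39), (x12,40)}
  {x12} × {40, 41} = {(x12,40), (x12,41)}
  {x10} × {39, 40, 41} = {(x10,39), (x10,40), (x10,41)}
  {x10, x11, x12} × {40} = {(x10,40), (x11,40), (x12,40)}
  {x12} × {39, 40, 41} = {(x12,39), (x12,40), (x12,41)}
  {x10, x12} × {39, 40} = {(x10,39), (x10,40), (x12,39), (x12,40)}
  {x10, x12} × {40, 41} = {(x10,40), (x10,41), (x12,40), (x12,41)}
  {x11, x12} × {39, 40} = {(x11,39), (x11,40), (x12,39), (x12,40)}
  {x11, x12} × {40, 41} = {(x11,40), (x11,41), (x12,40), (x12,41)}
  {x10, x12} × {39, 40, 41} = {(x10,39), (x10,40), (x10,41), (x12,39), (x12,40), (x12,41)}
  {x10, x11, x12} × {39, 40} = {(x10,39), (x10,40), (x11,39), (x11,40), (x12,39), (x12,40)}
  {x10, x11, x12} × {40, 41} = {(x10,40), (x10,41), (x11,40), (x11,41), (x12,40), (x12,41)}
  {x11, x12} × {39, 40, 41} = {(x11,39), (x11,40), (x11,41), (x12,39), (x12,40), (x12,41)}
  {x10, x11, x12} × {39, 40, 41} = {(x10,39), (x10,40), (x10,41), (x11,39), (x11,40), (x11,41), (x12,39), (x12,40), (x12,41)}
These 21 distinct sets form the basis B.
Close under arbitrary unions to get τ_{X×Y}; counting gives |τ_{X×Y}| = 70.


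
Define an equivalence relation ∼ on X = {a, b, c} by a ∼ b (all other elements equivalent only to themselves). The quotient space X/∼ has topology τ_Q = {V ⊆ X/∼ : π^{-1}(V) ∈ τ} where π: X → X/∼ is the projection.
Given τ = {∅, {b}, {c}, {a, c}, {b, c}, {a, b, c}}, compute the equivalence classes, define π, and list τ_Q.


X/∼ = {[a=b], [c]}; |τ_Q| = 3.

Equivalence classes: [a=b], [c].
Quotient map π: X → X/∼ sends a ↦ [a=b], b ↦ [a=b], c ↦ [c].
For each subset V ⊆ X/∼, compute π^{-1}(V) ⊆ X and check whether π^{-1}(V) ∈ τ. V is open in τ_Q iff π^{-1}(V) ∈ τ.
  V = {}: π^{-1}(V) = ∅ ∈ τ ✓.
  V = {[a=b]}: π^{-1}(V) = {a, b} ∉ τ ✗.
  V = {[c]}: π^{-1}(V) = {c} ∈ τ ✓.
  V = {[a=b], [c]}: π^{-1}(V) = {a, b, c} ∈ τ ✓.
Open sets in the quotient: τ_Q = {{}, {[c]}, {[a=b], [c]}} (3 elements).


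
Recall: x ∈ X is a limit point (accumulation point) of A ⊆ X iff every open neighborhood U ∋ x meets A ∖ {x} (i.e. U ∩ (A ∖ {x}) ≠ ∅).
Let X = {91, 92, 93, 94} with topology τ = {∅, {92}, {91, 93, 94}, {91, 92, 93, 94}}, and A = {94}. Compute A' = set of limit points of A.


A' = {91, 93}

For each x ∈ X, list the open sets U ∈ τ with x ∈ U, then check whether U ∩ (A ∖ {x}) ≠ ∅ for every such U.
  x = 91: opens ∋ x are {91, 93, 94}, {91, 92, 93, 94}; each meets A ∖ {91}, so x IS a limit point.
  x = 92: open {92} ∋ x has {92} ∩ (A ∖ {92}) = ∅, so x is NOT a limit point.
  x = 93: opens ∋ x are {91, 93, 94}, {91, 92, 93, 94}; each meets A ∖ {93}, so x IS a limit point.
  x = 94: open {91, 93, 94} ∋ x has {91, 93, 94} ∩ (A ∖ {94}) = ∅, so x is NOT a limit point.
Collecting: A' = {91, 93}.


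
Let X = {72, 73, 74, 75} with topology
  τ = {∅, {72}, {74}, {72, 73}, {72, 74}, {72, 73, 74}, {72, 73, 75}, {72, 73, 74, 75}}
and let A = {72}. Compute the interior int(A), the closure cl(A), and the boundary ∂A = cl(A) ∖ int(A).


int(A) = {72}, cl(A) = {72, 73, 75}, ∂A = {73, 75}.

Closed sets in (X, τ) are complements of opens:
  closed(X, τ) = {∅, {74}, {75}, {73, 75}, {74, 75}, {72, 73, 75}, {73, 74, 75}, {72, 73, 74, 75}}.
int(A) = ⋃ {U ∈ τ : U ⊆ A}. Opens contained in A: ∅, {72}.
Taking the union of these: int(A) = {72}.
cl(A) = ⋂ {C closed : A ⊆ C}. Closed sets containing A: {72, 73, 75}, {72, 73, 74, 75}.
Intersecting these: cl(A) = {72, 73, 75}.
∂A = cl(A) ∖ int(A) = {72, 73, 75} ∖ {72} = {73, 75}.


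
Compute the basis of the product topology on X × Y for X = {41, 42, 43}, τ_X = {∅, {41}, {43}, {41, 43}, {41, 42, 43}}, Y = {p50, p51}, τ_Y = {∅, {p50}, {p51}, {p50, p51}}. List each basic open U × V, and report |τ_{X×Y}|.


Basis B = {∅ × ∅, {41} × {p50}, {41} × {p51}, {43} × {p50}, {43} × {p51}, {41} × {p50, p51}, {41, 43} × {p50}, {41, 43} × {p51}, {43} × {p50, p51}, {41, 42, 43} × {p50}, {41, 42, 43} × {p51}, {41, 43} × {p50, p51}, {41, 42, 43} × {p50, p51}}; |τ_{X×Y}| = 25.

Enumerate products U × V with U ∈ τ_X, V ∈ τ_Y (deduplicated):
  ∅ × ∅ = {} (∅)
  {41} × {p50} = {(41,p50)}
  {41} × {p51} = {(41,p51)}
  {43} × {p50} = {(43,p50)}
  {43} × {p51} = {(43,p51)}
  {41} × {p50, p51} = {(41,p50), (41,p51)}
  {41, 43} × {p50} = {(41,p50), (43,p50)}
  {41, 43} × {p51} = {(41,p51), (43,p51)}
  {43} × {p50, p51} = {(43,p50), (43,p51)}
  {41, 42, 43} × {p50} = {(41,p50), (42,p50), (43,p50)}
  {41, 42, 43} × {p51} = {(41,p51), (42,p51), (43,p51)}
  {41, 43} × {p50, p51} = {(41,p50), (41,p51), (43,p50), (43,p51)}
  {41, 42, 43} × {p50, p51} = {(41,p50), (41,p51), (42,p50), (42,p51), (43,p50), (43,p51)}
These 13 distinct sets form the basis B.
Close under arbitrary unions to get τ_{X×Y}; counting gives |τ_{X×Y}| = 25.


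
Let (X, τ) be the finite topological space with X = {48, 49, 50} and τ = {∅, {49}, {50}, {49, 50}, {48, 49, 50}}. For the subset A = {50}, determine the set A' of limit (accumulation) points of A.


A' = {48}

For each x ∈ X, list the open sets U ∈ τ with x ∈ U, then check whether U ∩ (A ∖ {x}) ≠ ∅ for every such U.
  x = 48: opens ∋ x are {48, 49, 50}; each meets A ∖ {48}, so x IS a limit point.
  x = 49: open {49} ∋ x has {49} ∩ (A ∖ {49}) = ∅, so x is NOT a limit point.
  x = 50: open {50} ∋ x has {50} ∩ (A ∖ {50}) = ∅, so x is NOT a limit point.
Collecting: A' = {48}.


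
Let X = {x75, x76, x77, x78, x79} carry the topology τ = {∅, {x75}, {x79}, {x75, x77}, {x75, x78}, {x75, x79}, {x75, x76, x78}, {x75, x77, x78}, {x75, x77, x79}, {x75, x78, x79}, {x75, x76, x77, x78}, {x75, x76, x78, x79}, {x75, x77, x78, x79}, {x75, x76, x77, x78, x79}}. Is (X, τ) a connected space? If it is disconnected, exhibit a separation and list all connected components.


(X, τ) is disconnected; components = [{x79}, {x75, x76, x77, x78}].

Find clopen sets (U ∈ τ with X ∖ U ∈ τ):
  U = ∅, X ∖ U = {x75, x76, x77, x78, x79} — both open, so U is clopen.
  U = {x79}, X ∖ U = {x75, x76, x77, x78} — both open, so U is clopen.
  U = {x75, x76, x77, x78}, X ∖ U = {x79} — both open, so U is clopen.
  U = {x75, x76, x77, x78, x79}, X ∖ U = ∅ — both open, so U is clopen.
Nontrivial clopen(s) exist: e.g. {x75, x76, x77, x78}. So (X, τ) is disconnected.
Compute connected components by grouping points that agree on all clopens:
  component: {x79}
  component: {x75, x76, x77, x78}


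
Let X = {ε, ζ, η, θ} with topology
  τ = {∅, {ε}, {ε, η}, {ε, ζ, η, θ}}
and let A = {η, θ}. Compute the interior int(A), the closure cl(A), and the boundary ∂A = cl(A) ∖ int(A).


int(A) = ∅, cl(A) = {ζ, η, θ}, ∂A = {ζ, η, θ}.

Closed sets in (X, τ) are complements of opens:
  closed(X, τ) = {∅, {ζ, θ}, {ζ, η, θ}, {ε, ζ, η, θ}}.
int(A) = ⋃ {U ∈ τ : U ⊆ A}. Opens contained in A: ∅.
Taking the union of these: int(A) = ∅.
cl(A) = ⋂ {C closed : A ⊆ C}. Closed sets containing A: {ζ, η, θ}, {ε, ζ, η, θ}.
Intersecting these: cl(A) = {ζ, η, θ}.
∂A = cl(A) ∖ int(A) = {ζ, η, θ} ∖ ∅ = {ζ, η, θ}.


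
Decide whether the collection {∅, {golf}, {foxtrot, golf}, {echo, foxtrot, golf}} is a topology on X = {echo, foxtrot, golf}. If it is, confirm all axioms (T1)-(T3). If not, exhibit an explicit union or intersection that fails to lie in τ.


τ IS a topology on X.

Axiom (T1): ∅ ∈ τ? Yes; X ∈ τ? Yes.
Axiom (T2/T3): check pairwise unions and intersections of members of τ.
All pairwise intersections and unions checked — each lies in τ. Therefore τ satisfies (T1), (T2), (T3): it IS a topology on X.


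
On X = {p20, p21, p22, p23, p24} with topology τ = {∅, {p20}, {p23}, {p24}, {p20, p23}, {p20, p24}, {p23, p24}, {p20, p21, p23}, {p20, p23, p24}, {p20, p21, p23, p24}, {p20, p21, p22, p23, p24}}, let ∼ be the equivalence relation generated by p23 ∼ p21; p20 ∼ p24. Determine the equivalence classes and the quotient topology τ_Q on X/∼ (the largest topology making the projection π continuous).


X/∼ = {[p20=p24], [p21=p23], [p22]}; |τ_Q| = 4.

Equivalence classes: [p20=p24], [p21=p23], [p22].
Quotient map π: X → X/∼ sends p20 ↦ [p20=p24], p21 ↦ [p21=p23], p22 ↦ [p22], p23 ↦ [p21=p23], p24 ↦ [p20=p24].
For each subset V ⊆ X/∼, compute π^{-1}(V) ⊆ X and check whether π^{-1}(V) ∈ τ. V is open in τ_Q iff π^{-1}(V) ∈ τ.
  V = {}: π^{-1}(V) = ∅ ∈ τ ✓.
  V = {[p20=p24]}: π^{-1}(V) = {p20, p24} ∈ τ ✓.
  V = {[p21=p23]}: π^{-1}(V) = {p21, p23} ∉ τ ✗.
  V = {[p20=p24], [p21=p23]}: π^{-1}(V) = {p20, p21, p23, p24} ∈ τ ✓.
  V = {[p22]}: π^{-1}(V) = {p22} ∉ τ ✗.
  V = {[p20=p24], [p22]}: π^{-1}(V) = {p20, p22, p24} ∉ τ ✗.
  V = {[p21=p23], [p22]}: π^{-1}(V) = {p21, p22, p23} ∉ τ ✗.
  V = {[p20=p24], [p21=p23], [p22]}: π^{-1}(V) = {p20, p21, p22, p23, p24} ∈ τ ✓.
Open sets in the quotient: τ_Q = {{}, {[p20=p24]}, {[p20=p24], [p21=p23]}, {[p20=p24], [p21=p23], [p22]}} (4 elements).


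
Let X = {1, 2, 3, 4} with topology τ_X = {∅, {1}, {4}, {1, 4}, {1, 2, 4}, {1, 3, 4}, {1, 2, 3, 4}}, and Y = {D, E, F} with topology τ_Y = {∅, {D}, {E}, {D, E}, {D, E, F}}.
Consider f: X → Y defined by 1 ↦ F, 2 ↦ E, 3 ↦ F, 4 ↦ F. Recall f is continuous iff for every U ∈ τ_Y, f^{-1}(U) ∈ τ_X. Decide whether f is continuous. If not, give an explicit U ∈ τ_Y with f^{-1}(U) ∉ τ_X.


f is NOT continuous.

Compute f^{-1}(U) for each U ∈ τ_Y:
  U = ∅: f^{-1}(U) = ∅ ∈ τ_X ✓.
  U = {D}: f^{-1}(U) = ∅ ∈ τ_X ✓.
  U = {E}: f^{-1}(U) = {2} ∉ τ_X ✗.
  U = {D, E}: f^{-1}(U) = {2} ∉ τ_X ✗.
  U = {D, E, F}: f^{-1}(U) = {1, 2, 3, 4} ∈ τ_X ✓.
Found U = {E} with f^{-1}(U) = {2} not in τ_X. Therefore f is NOT continuous.


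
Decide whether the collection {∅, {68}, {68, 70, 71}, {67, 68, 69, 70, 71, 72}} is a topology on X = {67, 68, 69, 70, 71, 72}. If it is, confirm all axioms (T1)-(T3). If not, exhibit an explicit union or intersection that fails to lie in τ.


τ IS a topology on X.

Axiom (T1): ∅ ∈ τ? Yes; X ∈ τ? Yes.
Axiom (T2/T3): check pairwise unions and intersections of members of τ.
All pairwise intersections and unions checked — each lies in τ. Therefore τ satisfies (T1), (T2), (T3): it IS a topology on X.


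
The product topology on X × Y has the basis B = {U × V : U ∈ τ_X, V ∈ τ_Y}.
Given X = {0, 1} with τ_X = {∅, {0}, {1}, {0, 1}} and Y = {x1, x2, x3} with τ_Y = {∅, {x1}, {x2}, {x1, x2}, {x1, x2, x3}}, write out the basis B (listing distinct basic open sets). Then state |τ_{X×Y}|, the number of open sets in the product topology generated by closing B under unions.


Basis B = {∅ × ∅, {0} × {x1}, {0} × {x2}, {1} × {x1}, {1} × {x2}, {0} × {x1, x2}, {0, 1} × {x1}, {0, 1} × {x2}, {1} × {x1, x2}, {0} × {x1, x2, x3}, {1} × {x1, x2, x3}, {0, 1} × {x1, x2}, {0, 1} × {x1, x2, x3}}; |τ_{X×Y}| = 25.

Enumerate products U × V with U ∈ τ_X, V ∈ τ_Y (deduplicated):
  ∅ × ∅ = {} (∅)
  {0} × {x1} = {(0,x1)}
  {0} × {x2} = {(0,x2)}
  {1} × {x1} = {(1,x1)}
  {1} × {x2} = {(1,x2)}
  {0} × {x1, x2} = {(0,x1), (0,x2)}
  {0, 1} × {x1} = {(0,x1), (1,x1)}
  {0, 1} × {x2} = {(0,x2), (1,x2)}
  {1} × {x1, x2} = {(1,x1), (1,x2)}
  {0} × {x1, x2, x3} = {(0,x1), (0,x2), (0,x3)}
  {1} × {x1, x2, x3} = {(1,x1), (1,x2), (1,x3)}
  {0, 1} × {x1, x2} = {(0,x1), (0,x2), (1,x1), (1,x2)}
  {0, 1} × {x1, x2, x3} = {(0,x1), (0,x2), (0,x3), (1,x1), (1,x2), (1,x3)}
These 13 distinct sets form the basis B.
Close under arbitrary unions to get τ_{X×Y}; counting gives |τ_{X×Y}| = 25.


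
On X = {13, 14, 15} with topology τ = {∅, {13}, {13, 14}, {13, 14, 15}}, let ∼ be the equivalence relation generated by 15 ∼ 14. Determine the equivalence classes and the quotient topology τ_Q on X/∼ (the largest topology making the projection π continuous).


X/∼ = {[13], [14=15]}; |τ_Q| = 3.

Equivalence classes: [13], [14=15].
Quotient map π: X → X/∼ sends 13 ↦ [13], 14 ↦ [14=15], 15 ↦ [14=15].
For each subset V ⊆ X/∼, compute π^{-1}(V) ⊆ X and check whether π^{-1}(V) ∈ τ. V is open in τ_Q iff π^{-1}(V) ∈ τ.
  V = {}: π^{-1}(V) = ∅ ∈ τ ✓.
  V = {[13]}: π^{-1}(V) = {13} ∈ τ ✓.
  V = {[14=15]}: π^{-1}(V) = {14, 15} ∉ τ ✗.
  V = {[13], [14=15]}: π^{-1}(V) = {13, 14, 15} ∈ τ ✓.
Open sets in the quotient: τ_Q = {{}, {[13]}, {[13], [14=15]}} (3 elements).


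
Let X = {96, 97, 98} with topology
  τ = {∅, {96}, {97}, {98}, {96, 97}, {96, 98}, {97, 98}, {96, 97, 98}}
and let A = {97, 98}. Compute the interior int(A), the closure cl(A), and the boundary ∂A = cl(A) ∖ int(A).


int(A) = {97, 98}, cl(A) = {97, 98}, ∂A = ∅.

Closed sets in (X, τ) are complements of opens:
  closed(X, τ) = {∅, {96}, {97}, {98}, {96, 97}, {96, 98}, {97, 98}, {96, 97, 98}}.
int(A) = ⋃ {U ∈ τ : U ⊆ A}. Opens contained in A: ∅, {97}, {98}, {97, 98}.
Taking the union of these: int(A) = {97, 98}.
cl(A) = ⋂ {C closed : A ⊆ C}. Closed sets containing A: {97, 98}, {96, 97, 98}.
Intersecting these: cl(A) = {97, 98}.
∂A = cl(A) ∖ int(A) = {97, 98} ∖ {97, 98} = ∅.


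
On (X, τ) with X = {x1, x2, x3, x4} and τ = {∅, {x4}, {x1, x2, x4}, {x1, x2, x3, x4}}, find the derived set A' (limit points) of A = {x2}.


A' = {x1, x3}

For each x ∈ X, list the open sets U ∈ τ with x ∈ U, then check whether U ∩ (A ∖ {x}) ≠ ∅ for every such U.
  x = x1: opens ∋ x are {x1, x2, x4}, {x1, x2, x3, x4}; each meets A ∖ {x1}, so x IS a limit point.
  x = x2: open {x1, x2, x4} ∋ x has {x1, x2, x4} ∩ (A ∖ {x2}) = ∅, so x is NOT a limit point.
  x = x3: opens ∋ x are {x1, x2, x3, x4}; each meets A ∖ {x3}, so x IS a limit point.
  x = x4: open {x4} ∋ x has {x4} ∩ (A ∖ {x4}) = ∅, so x is NOT a limit point.
Collecting: A' = {x1, x3}.


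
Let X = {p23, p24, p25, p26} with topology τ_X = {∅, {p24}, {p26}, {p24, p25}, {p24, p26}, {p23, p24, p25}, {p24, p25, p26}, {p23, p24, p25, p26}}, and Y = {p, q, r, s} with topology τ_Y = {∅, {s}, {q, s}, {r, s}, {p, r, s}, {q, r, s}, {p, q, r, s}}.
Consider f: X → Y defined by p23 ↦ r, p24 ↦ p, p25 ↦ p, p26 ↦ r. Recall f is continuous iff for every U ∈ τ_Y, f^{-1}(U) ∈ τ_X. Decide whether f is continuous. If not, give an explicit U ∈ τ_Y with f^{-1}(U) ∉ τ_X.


f is NOT continuous.

Compute f^{-1}(U) for each U ∈ τ_Y:
  U = ∅: f^{-1}(U) = ∅ ∈ τ_X ✓.
  U = {s}: f^{-1}(U) = ∅ ∈ τ_X ✓.
  U = {q, s}: f^{-1}(U) = ∅ ∈ τ_X ✓.
  U = {r, s}: f^{-1}(U) = {p23, p26} ∉ τ_X ✗.
  U = {p, r, s}: f^{-1}(U) = {p23, p24, p25, p26} ∈ τ_X ✓.
  U = {q, r, s}: f^{-1}(U) = {p23, p26} ∉ τ_X ✗.
  U = {p, q, r, s}: f^{-1}(U) = {p23, p24, p25, p26} ∈ τ_X ✓.
Found U = {r, s} with f^{-1}(U) = {p23, p26} not in τ_X. Therefore f is NOT continuous.


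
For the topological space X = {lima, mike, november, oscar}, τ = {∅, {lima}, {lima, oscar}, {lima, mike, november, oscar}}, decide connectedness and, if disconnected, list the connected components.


(X, τ) is connected.

Find clopen sets (U ∈ τ with X ∖ U ∈ τ):
  U = ∅, X ∖ U = {lima, mike, november, oscar} — both open, so U is clopen.
  U = {lima, mike, november, oscar}, X ∖ U = ∅ — both open, so U is clopen.
Only trivial clopens (∅ and X) exist, so (X, τ) is connected.
Compute connected components by grouping points that agree on all clopens:
  component: {lima, mike, november, oscar}


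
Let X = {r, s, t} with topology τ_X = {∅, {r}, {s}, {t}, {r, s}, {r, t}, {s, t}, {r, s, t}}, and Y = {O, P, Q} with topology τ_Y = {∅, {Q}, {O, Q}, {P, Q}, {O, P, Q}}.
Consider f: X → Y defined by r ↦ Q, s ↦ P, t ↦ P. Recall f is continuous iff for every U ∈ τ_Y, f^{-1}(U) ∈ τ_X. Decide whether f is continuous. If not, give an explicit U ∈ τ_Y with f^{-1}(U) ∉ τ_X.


f IS continuous.

Compute f^{-1}(U) for each U ∈ τ_Y:
  U = ∅: f^{-1}(U) = ∅ ∈ τ_X ✓.
  U = {Q}: f^{-1}(U) = {r} ∈ τ_X ✓.
  U = {O, Q}: f^{-1}(U) = {r} ∈ τ_X ✓.
  U = {P, Q}: f^{-1}(U) = {r, s, t} ∈ τ_X ✓.
  U = {O, P, Q}: f^{-1}(U) = {r, s, t} ∈ τ_X ✓.
Every preimage lies in τ_X, so f IS continuous.


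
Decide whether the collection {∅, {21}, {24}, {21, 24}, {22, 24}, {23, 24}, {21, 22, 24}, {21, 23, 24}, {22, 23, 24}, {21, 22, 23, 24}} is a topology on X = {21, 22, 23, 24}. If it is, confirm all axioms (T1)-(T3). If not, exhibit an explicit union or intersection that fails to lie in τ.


τ IS a topology on X.

Axiom (T1): ∅ ∈ τ? Yes; X ∈ τ? Yes.
Axiom (T2/T3): check pairwise unions and intersections of members of τ.
All pairwise intersections and unions checked — each lies in τ. Therefore τ satisfies (T1), (T2), (T3): it IS a topology on X.


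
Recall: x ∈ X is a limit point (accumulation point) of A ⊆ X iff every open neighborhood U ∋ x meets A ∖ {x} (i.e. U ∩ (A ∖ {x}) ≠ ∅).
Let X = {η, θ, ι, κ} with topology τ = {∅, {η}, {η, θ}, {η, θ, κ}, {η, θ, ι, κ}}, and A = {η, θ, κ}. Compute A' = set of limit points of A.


A' = {θ, ι, κ}

For each x ∈ X, list the open sets U ∈ τ with x ∈ U, then check whether U ∩ (A ∖ {x}) ≠ ∅ for every such U.
  x = η: open {η} ∋ x has {η} ∩ (A ∖ {η}) = ∅, so x is NOT a limit point.
  x = θ: opens ∋ x are {η, θ}, {η, θ, κ}, {η, θ, ι, κ}; each meets A ∖ {θ}, so x IS a limit point.
  x = ι: opens ∋ x are {η, θ, ι, κ}; each meets A ∖ {ι}, so x IS a limit point.
  x = κ: opens ∋ x are {η, θ, κ}, {η, θ, ι, κ}; each meets A ∖ {κ}, so x IS a limit point.
Collecting: A' = {θ, ι, κ}.


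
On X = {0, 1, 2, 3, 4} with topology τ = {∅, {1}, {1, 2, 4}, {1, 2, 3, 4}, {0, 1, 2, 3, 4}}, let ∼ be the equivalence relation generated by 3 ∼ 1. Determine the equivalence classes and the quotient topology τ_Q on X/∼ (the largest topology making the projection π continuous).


X/∼ = {[0], [1=3], [2], [4]}; |τ_Q| = 3.

Equivalence classes: [0], [1=3], [2], [4].
Quotient map π: X → X/∼ sends 0 ↦ [0], 1 ↦ [1=3], 2 ↦ [2], 3 ↦ [1=3], 4 ↦ [4].
For each subset V ⊆ X/∼, compute π^{-1}(V) ⊆ X and check whether π^{-1}(V) ∈ τ. V is open in τ_Q iff π^{-1}(V) ∈ τ.
  V = {}: π^{-1}(V) = ∅ ∈ τ ✓.
  V = {[0]}: π^{-1}(V) = {0} ∉ τ ✗.
  V = {[1=3]}: π^{-1}(V) = {1, 3} ∉ τ ✗.
  V = {[0], [1=3]}: π^{-1}(V) = {0, 1, 3} ∉ τ ✗.
  V = {[2]}: π^{-1}(V) = {2} ∉ τ ✗.
  V = {[0], [2]}: π^{-1}(V) = {0, 2} ∉ τ ✗.
  V = {[1=3], [2]}: π^{-1}(V) = {1, 2, 3} ∉ τ ✗.
  V = {[0], [1=3], [2]}: π^{-1}(V) = {0, 1, 2, 3} ∉ τ ✗.
  V = {[4]}: π^{-1}(V) = {4} ∉ τ ✗.
  V = {[0], [4]}: π^{-1}(V) = {0, 4} ∉ τ ✗.
  V = {[1=3], [4]}: π^{-1}(V) = {1, 3, 4} ∉ τ ✗.
  V = {[0], [1=3], [4]}: π^{-1}(V) = {0, 1, 3, 4} ∉ τ ✗.
  V = {[2], [4]}: π^{-1}(V) = {2, 4} ∉ τ ✗.
  V = {[0], [2], [4]}: π^{-1}(V) = {0, 2, 4} ∉ τ ✗.
  V = {[1=3], [2], [4]}: π^{-1}(V) = {1, 2, 3, 4} ∈ τ ✓.
  V = {[0], [1=3], [2], [4]}: π^{-1}(V) = {0, 1, 2, 3, 4} ∈ τ ✓.
Open sets in the quotient: τ_Q = {{}, {[1=3], [2], [4]}, {[0], [1=3], [2], [4]}} (3 elements).


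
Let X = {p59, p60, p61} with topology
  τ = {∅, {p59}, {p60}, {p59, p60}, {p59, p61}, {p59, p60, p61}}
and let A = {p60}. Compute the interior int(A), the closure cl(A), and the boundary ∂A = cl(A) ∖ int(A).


int(A) = {p60}, cl(A) = {p60}, ∂A = ∅.

Closed sets in (X, τ) are complements of opens:
  closed(X, τ) = {∅, {p60}, {p61}, {p59, p61}, {p60, p61}, {p59, p60, p61}}.
int(A) = ⋃ {U ∈ τ : U ⊆ A}. Opens contained in A: ∅, {p60}.
Taking the union of these: int(A) = {p60}.
cl(A) = ⋂ {C closed : A ⊆ C}. Closed sets containing A: {p60}, {p60, p61}, {p59, p60, p61}.
Intersecting these: cl(A) = {p60}.
∂A = cl(A) ∖ int(A) = {p60} ∖ {p60} = ∅.


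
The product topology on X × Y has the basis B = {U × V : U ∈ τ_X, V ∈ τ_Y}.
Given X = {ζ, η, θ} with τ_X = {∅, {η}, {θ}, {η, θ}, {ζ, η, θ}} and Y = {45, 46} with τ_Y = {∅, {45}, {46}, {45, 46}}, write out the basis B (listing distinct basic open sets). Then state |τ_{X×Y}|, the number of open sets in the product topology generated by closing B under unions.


Basis B = {∅ × ∅, {η} × {45}, {η} × {46}, {θ} × {45}, {θ} × {46}, {η} × {45, 46}, {η, θ} × {45}, {η, θ} × {46}, {θ} × {45, 46}, {ζ, η, θ} × {45}, {ζ, η, θ} × {46}, {η, θ} × {45, 46}, {ζ, η, θ} × {45, 46}}; |τ_{X×Y}| = 25.

Enumerate products U × V with U ∈ τ_X, V ∈ τ_Y (deduplicated):
  ∅ × ∅ = {} (∅)
  {η} × {45} = {(η,45)}
  {η} × {46} = {(η,46)}
  {θ} × {45} = {(θ,45)}
  {θ} × {46} = {(θ,46)}
  {η} × {45, 46} = {(η,45), (η,46)}
  {η, θ} × {45} = {(η,45), (θ,45)}
  {η, θ} × {46} = {(η,46), (θ,46)}
  {θ} × {45, 46} = {(θ,45), (θ,46)}
  {ζ, η, θ} × {45} = {(ζ,45), (η,45), (θ,45)}
  {ζ, η, θ} × {46} = {(ζ,46), (η,46), (θ,46)}
  {η, θ} × {45, 46} = {(η,45), (η,46), (θ,45), (θ,46)}
  {ζ, η, θ} × {45, 46} = {(ζ,45), (ζ,46), (η,45), (η,46), (θ,45), (θ,46)}
These 13 distinct sets form the basis B.
Close under arbitrary unions to get τ_{X×Y}; counting gives |τ_{X×Y}| = 25.


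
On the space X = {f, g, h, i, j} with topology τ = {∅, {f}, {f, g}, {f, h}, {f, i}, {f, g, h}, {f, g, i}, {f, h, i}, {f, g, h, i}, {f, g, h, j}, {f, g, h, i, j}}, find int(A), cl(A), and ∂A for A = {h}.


int(A) = ∅, cl(A) = {h, j}, ∂A = {h, j}.

Closed sets in (X, τ) are complements of opens:
  closed(X, τ) = {∅, {i}, {j}, {g, j}, {h, j}, {i, j}, {g, h, j}, {g, i, j}, {h, i, j}, {g, h, i, j}, {f, g, h, i, j}}.
int(A) = ⋃ {U ∈ τ : U ⊆ A}. Opens contained in A: ∅.
Taking the union of these: int(A) = ∅.
cl(A) = ⋂ {C closed : A ⊆ C}. Closed sets containing A: {h, j}, {g, h, j}, {h, i, j}, {g, h, i, j}, {f, g, h, i, j}.
Intersecting these: cl(A) = {h, j}.
∂A = cl(A) ∖ int(A) = {h, j} ∖ ∅ = {h, j}.


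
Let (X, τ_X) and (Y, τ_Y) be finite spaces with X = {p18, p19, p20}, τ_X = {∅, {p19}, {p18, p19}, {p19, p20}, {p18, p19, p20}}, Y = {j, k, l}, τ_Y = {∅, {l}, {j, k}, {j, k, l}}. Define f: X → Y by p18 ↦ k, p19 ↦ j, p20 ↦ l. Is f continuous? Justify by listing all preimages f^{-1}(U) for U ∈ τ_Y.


f is NOT continuous.

Compute f^{-1}(U) for each U ∈ τ_Y:
  U = ∅: f^{-1}(U) = ∅ ∈ τ_X ✓.
  U = {l}: f^{-1}(U) = {p20} ∉ τ_X ✗.
  U = {j, k}: f^{-1}(U) = {p18, p19} ∈ τ_X ✓.
  U = {j, k, l}: f^{-1}(U) = {p18, p19, p20} ∈ τ_X ✓.
Found U = {l} with f^{-1}(U) = {p20} not in τ_X. Therefore f is NOT continuous.


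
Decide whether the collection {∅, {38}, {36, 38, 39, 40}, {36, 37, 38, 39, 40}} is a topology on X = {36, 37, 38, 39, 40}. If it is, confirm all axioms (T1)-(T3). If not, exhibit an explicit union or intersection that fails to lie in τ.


τ IS a topology on X.

Axiom (T1): ∅ ∈ τ? Yes; X ∈ τ? Yes.
Axiom (T2/T3): check pairwise unions and intersections of members of τ.
All pairwise intersections and unions checked — each lies in τ. Therefore τ satisfies (T1), (T2), (T3): it IS a topology on X.


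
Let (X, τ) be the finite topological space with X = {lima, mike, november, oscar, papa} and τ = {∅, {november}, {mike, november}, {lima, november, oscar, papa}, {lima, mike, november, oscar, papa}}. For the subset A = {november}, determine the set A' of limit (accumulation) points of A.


A' = {lima, mike, oscar, papa}

For each x ∈ X, list the open sets U ∈ τ with x ∈ U, then check whether U ∩ (A ∖ {x}) ≠ ∅ for every such U.
  x = lima: opens ∋ x are {lima, november, oscar, papa}, {lima, mike, november, oscar, papa}; each meets A ∖ {lima}, so x IS a limit point.
  x = mike: opens ∋ x are {mike, november}, {lima, mike, november, oscar, papa}; each meets A ∖ {mike}, so x IS a limit point.
  x = november: open {november} ∋ x has {november} ∩ (A ∖ {november}) = ∅, so x is NOT a limit point.
  x = oscar: opens ∋ x are {lima, november, oscar, papa}, {lima, mike, november, oscar, papa}; each meets A ∖ {oscar}, so x IS a limit point.
  x = papa: opens ∋ x are {lima, november, oscar, papa}, {lima, mike, november, oscar, papa}; each meets A ∖ {papa}, so x IS a limit point.
Collecting: A' = {lima, mike, oscar, papa}.


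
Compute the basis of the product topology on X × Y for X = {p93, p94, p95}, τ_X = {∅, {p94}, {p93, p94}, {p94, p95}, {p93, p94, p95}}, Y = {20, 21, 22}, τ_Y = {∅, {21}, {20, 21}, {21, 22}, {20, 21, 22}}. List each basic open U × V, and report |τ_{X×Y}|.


Basis B = {∅ × ∅, {p94} × {21}, {p93, p94} × {21}, {p94} × {20, 21}, {p94} × {21, 22}, {p94, p95} × {21}, {p93, p94, p95} × {21}, {p94} × {20, 21, 22}, {p93, p94} × {20, 21}, {p93, p94} × {21, 22}, {p94, p95} × {20, 21}, {p94, p95} × {21, 22}, {p93, p94} × {20, 21, 22}, {p93, p94, p95} × {20, 21}, {p93, p94, p95} × {21, 22}, {p94, p95} × {20, 21, 22}, {p93, p94, p95} × {20, 21, 22}}; |τ_{X×Y}| = 48.

Enumerate products U × V with U ∈ τ_X, V ∈ τ_Y (deduplicated):
  ∅ × ∅ = {} (∅)
  {p94} × {21} = {(p94,21)}
  {p93, p94} × {21} = {(p93,21), (p94,21)}
  {p94} × {20, 21} = {(p94,20), (p94,21)}
  {p94} × {21, 22} = {(p94,21), (p94,22)}
  {p94, p95} × {21} = {(p94,21), (p95,21)}
  {p93, p94, p95} × {21} = {(p93,21), (p94,21), (p95,21)}
  {p94} × {20, 21, 22} = {(p94,20), (p94,21), (p94,22)}
  {p93, p94} × {20, 21} = {(p93,20), (p93,21), (p94,20), (p94,21)}
  {p93, p94} × {21, 22} = {(p93,21), (p93,22), (p94,21), (p94,22)}
  {p94, p95} × {20, 21} = {(p94,20), (p94,21), (p95,20), (p95,21)}
  {p94, p95} × {21, 22} = {(p94,21), (p94,22), (p95,21), (p95,22)}
  {p93, p94} × {20, 21, 22} = {(p93,20), (p93,21), (p93,22), (p94,20), (p94,21), (p94,22)}
  {p93, p94, p95} × {20, 21} = {(p93,20), (p93,21), (p94,20), (p94,21), (p95,20), (p95,21)}
  {p93, p94, p95} × {21, 22} = {(p93,21), (p93,22), (p94,21), (p94,22), (p95,21), (p95,22)}
  {p94, p95} × {20, 21, 22} = {(p94,20), (p94,21), (p94,22), (p95,20), (p95,21), (p95,22)}
  {p93, p94, p95} × {20, 21, 22} = {(p93,20), (p93,21), (p93,22), (p94,20), (p94,21), (p94,22), (p95,20), (p95,21), (p95,22)}
These 17 distinct sets form the basis B.
Close under arbitrary unions to get τ_{X×Y}; counting gives |τ_{X×Y}| = 48.


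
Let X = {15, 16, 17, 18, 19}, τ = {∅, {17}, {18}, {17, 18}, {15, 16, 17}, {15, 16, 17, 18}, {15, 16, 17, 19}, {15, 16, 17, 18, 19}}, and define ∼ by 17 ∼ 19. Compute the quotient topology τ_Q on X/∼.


X/∼ = {[15], [16], [17=19], [18]}; |τ_Q| = 4.

Equivalence classes: [15], [16], [17=19], [18].
Quotient map π: X → X/∼ sends 15 ↦ [15], 16 ↦ [16], 17 ↦ [17=19], 18 ↦ [18], 19 ↦ [17=19].
For each subset V ⊆ X/∼, compute π^{-1}(V) ⊆ X and check whether π^{-1}(V) ∈ τ. V is open in τ_Q iff π^{-1}(V) ∈ τ.
  V = {}: π^{-1}(V) = ∅ ∈ τ ✓.
  V = {[15]}: π^{-1}(V) = {15} ∉ τ ✗.
  V = {[16]}: π^{-1}(V) = {16} ∉ τ ✗.
  V = {[15], [16]}: π^{-1}(V) = {15, 16} ∉ τ ✗.
  V = {[17=19]}: π^{-1}(V) = {17, 19} ∉ τ ✗.
  V = {[15], [17=19]}: π^{-1}(V) = {15, 17, 19} ∉ τ ✗.
  V = {[16], [17=19]}: π^{-1}(V) = {16, 17, 19} ∉ τ ✗.
  V = {[15], [16], [17=19]}: π^{-1}(V) = {15, 16, 17, 19} ∈ τ ✓.
  V = {[18]}: π^{-1}(V) = {18} ∈ τ ✓.
  V = {[15], [18]}: π^{-1}(V) = {15, 18} ∉ τ ✗.
  V = {[16], [18]}: π^{-1}(V) = {16, 18} ∉ τ ✗.
  V = {[15], [16], [18]}: π^{-1}(V) = {15, 16, 18} ∉ τ ✗.
  V = {[17=19], [18]}: π^{-1}(V) = {17, 18, 19} ∉ τ ✗.
  V = {[15], [17=19], [18]}: π^{-1}(V) = {15, 17, 18, 19} ∉ τ ✗.
  V = {[16], [17=19], [18]}: π^{-1}(V) = {16, 17, 18, 19} ∉ τ ✗.
  V = {[15], [16], [17=19], [18]}: π^{-1}(V) = {15, 16, 17, 18, 19} ∈ τ ✓.
Open sets in the quotient: τ_Q = {{}, {[15], [16], [17=19]}, {[18]}, {[15], [16], [17=19], [18]}} (4 elements).


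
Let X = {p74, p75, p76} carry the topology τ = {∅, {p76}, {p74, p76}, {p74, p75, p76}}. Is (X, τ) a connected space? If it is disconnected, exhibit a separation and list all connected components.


(X, τ) is connected.

Find clopen sets (U ∈ τ with X ∖ U ∈ τ):
  U = ∅, X ∖ U = {p74, p75, p76} — both open, so U is clopen.
  U = {p74, p75, p76}, X ∖ U = ∅ — both open, so U is clopen.
Only trivial clopens (∅ and X) exist, so (X, τ) is connected.
Compute connected components by grouping points that agree on all clopens:
  component: {p74, p75, p76}


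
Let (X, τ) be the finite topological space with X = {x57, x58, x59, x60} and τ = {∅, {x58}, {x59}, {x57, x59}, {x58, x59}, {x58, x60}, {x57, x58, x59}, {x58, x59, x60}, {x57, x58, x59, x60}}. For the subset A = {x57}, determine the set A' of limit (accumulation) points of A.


A' = ∅

For each x ∈ X, list the open sets U ∈ τ with x ∈ U, then check whether U ∩ (A ∖ {x}) ≠ ∅ for every such U.
  x = x57: open {x57, x59} ∋ x has {x57, x59} ∩ (A ∖ {x57}) = ∅, so x is NOT a limit point.
  x = x58: open {x58} ∋ x has {x58} ∩ (A ∖ {x58}) = ∅, so x is NOT a limit point.
  x = x59: open {x59} ∋ x has {x59} ∩ (A ∖ {x59}) = ∅, so x is NOT a limit point.
  x = x60: open {x58, x60} ∋ x has {x58, x60} ∩ (A ∖ {x60}) = ∅, so x is NOT a limit point.
Collecting: A' = ∅.


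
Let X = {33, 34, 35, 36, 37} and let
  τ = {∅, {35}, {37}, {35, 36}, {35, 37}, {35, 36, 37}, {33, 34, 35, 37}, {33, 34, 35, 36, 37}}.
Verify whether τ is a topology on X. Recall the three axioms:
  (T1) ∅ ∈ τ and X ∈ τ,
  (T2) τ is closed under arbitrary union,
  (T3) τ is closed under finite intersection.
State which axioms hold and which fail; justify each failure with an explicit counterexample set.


τ IS a topology on X.

Axiom (T1): ∅ ∈ τ? Yes; X ∈ τ? Yes.
Axiom (T2/T3): check pairwise unions and intersections of members of τ.
All pairwise intersections and unions checked — each lies in τ. Therefore τ satisfies (T1), (T2), (T3): it IS a topology on X.


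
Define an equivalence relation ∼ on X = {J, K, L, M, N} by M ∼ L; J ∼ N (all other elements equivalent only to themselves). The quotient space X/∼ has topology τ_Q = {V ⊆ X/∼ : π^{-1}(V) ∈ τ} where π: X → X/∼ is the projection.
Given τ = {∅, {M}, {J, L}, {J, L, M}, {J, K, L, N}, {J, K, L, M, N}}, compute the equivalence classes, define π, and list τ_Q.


X/∼ = {[J=N], [K], [L=M]}; |τ_Q| = 2.

Equivalence classes: [J=N], [K], [L=M].
Quotient map π: X → X/∼ sends J ↦ [J=N], K ↦ [K], L ↦ [L=M], M ↦ [L=M], N ↦ [J=N].
For each subset V ⊆ X/∼, compute π^{-1}(V) ⊆ X and check whether π^{-1}(V) ∈ τ. V is open in τ_Q iff π^{-1}(V) ∈ τ.
  V = {}: π^{-1}(V) = ∅ ∈ τ ✓.
  V = {[J=N]}: π^{-1}(V) = {J, N} ∉ τ ✗.
  V = {[K]}: π^{-1}(V) = {K} ∉ τ ✗.
  V = {[J=N], [K]}: π^{-1}(V) = {J, K, N} ∉ τ ✗.
  V = {[L=M]}: π^{-1}(V) = {L, M} ∉ τ ✗.
  V = {[J=N], [L=M]}: π^{-1}(V) = {J, L, M, N} ∉ τ ✗.
  V = {[K], [L=M]}: π^{-1}(V) = {K, L, M} ∉ τ ✗.
  V = {[J=N], [K], [L=M]}: π^{-1}(V) = {J, K, L, M, N} ∈ τ ✓.
Open sets in the quotient: τ_Q = {{}, {[J=N], [K], [L=M]}} (2 elements).


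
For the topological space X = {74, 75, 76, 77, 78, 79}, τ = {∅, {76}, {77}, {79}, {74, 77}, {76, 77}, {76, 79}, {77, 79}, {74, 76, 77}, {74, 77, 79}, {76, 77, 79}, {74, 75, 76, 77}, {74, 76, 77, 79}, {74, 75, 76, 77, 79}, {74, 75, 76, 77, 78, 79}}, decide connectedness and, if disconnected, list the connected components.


(X, τ) is connected.

Find clopen sets (U ∈ τ with X ∖ U ∈ τ):
  U = ∅, X ∖ U = {74, 75, 76, 77, 78, 79} — both open, so U is clopen.
  U = {74, 75, 76, 77, 78, 79}, X ∖ U = ∅ — both open, so U is clopen.
Only trivial clopens (∅ and X) exist, so (X, τ) is connected.
Compute connected components by grouping points that agree on all clopens:
  component: {74, 75, 76, 77, 78, 79}


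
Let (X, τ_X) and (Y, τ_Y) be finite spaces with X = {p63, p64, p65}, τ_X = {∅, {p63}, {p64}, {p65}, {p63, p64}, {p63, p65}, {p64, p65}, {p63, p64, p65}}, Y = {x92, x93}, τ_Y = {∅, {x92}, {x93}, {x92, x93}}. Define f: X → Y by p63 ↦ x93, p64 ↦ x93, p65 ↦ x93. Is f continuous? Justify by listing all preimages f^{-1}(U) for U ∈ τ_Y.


f IS continuous.

Compute f^{-1}(U) for each U ∈ τ_Y:
  U = ∅: f^{-1}(U) = ∅ ∈ τ_X ✓.
  U = {x92}: f^{-1}(U) = ∅ ∈ τ_X ✓.
  U = {x93}: f^{-1}(U) = {p63, p64, p65} ∈ τ_X ✓.
  U = {x92, x93}: f^{-1}(U) = {p63, p64, p65} ∈ τ_X ✓.
Every preimage lies in τ_X, so f IS continuous.


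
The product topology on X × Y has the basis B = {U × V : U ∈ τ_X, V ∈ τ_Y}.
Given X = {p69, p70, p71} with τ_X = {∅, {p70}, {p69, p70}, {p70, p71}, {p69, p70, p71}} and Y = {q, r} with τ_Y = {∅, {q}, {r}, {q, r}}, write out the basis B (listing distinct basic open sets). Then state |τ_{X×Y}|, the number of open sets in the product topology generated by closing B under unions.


Basis B = {∅ × ∅, {p70} × {q}, {p70} × {r}, {p69, p70} × {q}, {p69, p70} × {r}, {p70} × {q, r}, {p70, p71} × {q}, {p70, p71} × {r}, {p69, p70, p71} × {q}, {p69, p70, p71} × {r}, {p69, p70} × {q, r}, {p70, p71} × {q, r}, {p69, p70, p71} × {q, r}}; |τ_{X×Y}| = 25.

Enumerate products U × V with U ∈ τ_X, V ∈ τ_Y (deduplicated):
  ∅ × ∅ = {} (∅)
  {p70} × {q} = {(p70,q)}
  {p70} × {r} = {(p70,r)}
  {p69, p70} × {q} = {(p69,q), (p70,q)}
  {p69, p70} × {r} = {(p69,r), (p70,r)}
  {p70} × {q, r} = {(p70,q), (p70,r)}
  {p70, p71} × {q} = {(p70,q), (p71,q)}
  {p70, p71} × {r} = {(p70,r), (p71,r)}
  {p69, p70, p71} × {q} = {(p69,q), (p70,q), (p71,q)}
  {p69, p70, p71} × {r} = {(p69,r), (p70,r), (p71,r)}
  {p69, p70} × {q, r} = {(p69,q), (p69,r), (p70,q), (p70,r)}
  {p70, p71} × {q, r} = {(p70,q), (p70,r), (p71,q), (p71,r)}
  {p69, p70, p71} × {q, r} = {(p69,q), (p69,r), (p70,q), (p70,r), (p71,q), (p71,r)}
These 13 distinct sets form the basis B.
Close under arbitrary unions to get τ_{X×Y}; counting gives |τ_{X×Y}| = 25.


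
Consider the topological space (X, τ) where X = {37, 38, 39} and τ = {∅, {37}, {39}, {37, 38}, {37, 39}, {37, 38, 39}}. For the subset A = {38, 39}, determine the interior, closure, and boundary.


int(A) = {39}, cl(A) = {38, 39}, ∂A = {38}.

Closed sets in (X, τ) are complements of opens:
  closed(X, τ) = {∅, {38}, {39}, {37, 38}, {38, 39}, {37, 38, 39}}.
int(A) = ⋃ {U ∈ τ : U ⊆ A}. Opens contained in A: ∅, {39}.
Taking the union of these: int(A) = {39}.
cl(A) = ⋂ {C closed : A ⊆ C}. Closed sets containing A: {38, 39}, {37, 38, 39}.
Intersecting these: cl(A) = {38, 39}.
∂A = cl(A) ∖ int(A) = {38, 39} ∖ {39} = {38}.


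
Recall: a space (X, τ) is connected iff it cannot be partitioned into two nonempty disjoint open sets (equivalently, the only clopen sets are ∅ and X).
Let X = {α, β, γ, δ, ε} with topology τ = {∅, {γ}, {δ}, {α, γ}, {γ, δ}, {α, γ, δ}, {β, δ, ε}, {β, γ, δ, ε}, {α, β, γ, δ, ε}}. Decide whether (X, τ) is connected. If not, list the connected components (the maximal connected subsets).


(X, τ) is disconnected; components = [{α, γ}, {β, δ, ε}].

Find clopen sets (U ∈ τ with X ∖ U ∈ τ):
  U = ∅, X ∖ U = {α, β, γ, δ, ε} — both open, so U is clopen.
  U = {α, γ}, X ∖ U = {β, δ, ε} — both open, so U is clopen.
  U = {β, δ, ε}, X ∖ U = {α, γ} — both open, so U is clopen.
  U = {α, β, γ, δ, ε}, X ∖ U = ∅ — both open, so U is clopen.
Nontrivial clopen(s) exist: e.g. {β, δ, ε}. So (X, τ) is disconnected.
Compute connected components by grouping points that agree on all clopens:
  component: {α, γ}
  component: {β, δ, ε}


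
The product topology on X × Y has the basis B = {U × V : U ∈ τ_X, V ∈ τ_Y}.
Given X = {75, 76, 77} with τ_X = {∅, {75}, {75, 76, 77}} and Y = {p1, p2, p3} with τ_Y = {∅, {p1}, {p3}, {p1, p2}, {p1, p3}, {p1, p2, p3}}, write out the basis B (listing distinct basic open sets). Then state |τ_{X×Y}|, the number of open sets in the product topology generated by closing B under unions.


Basis B = {∅ × ∅, {75} × {p1}, {75} × {p3}, {75} × {p1, p2}, {75} × {p1, p3}, {75} × {p1, p2, p3}, {75, 76, 77} × {p1}, {75, 76, 77} × {p3}, {75, 76, 77} × {p1, p2}, {75, 76, 77} × {p1, p3}, {75, 76, 77} × {p1, p2, p3}}; |τ_{X×Y}| = 18.

Enumerate products U × V with U ∈ τ_X, V ∈ τ_Y (deduplicated):
  ∅ × ∅ = {} (∅)
  {75} × {p1} = {(75,p1)}
  {75} × {p3} = {(75,p3)}
  {75} × {p1, p2} = {(75,p1), (75,p2)}
  {75} × {p1, p3} = {(75,p1), (75,p3)}
  {75} × {p1, p2, p3} = {(75,p1), (75,p2), (75,p3)}
  {75, 76, 77} × {p1} = {(75,p1), (76,p1), (77,p1)}
  {75, 76, 77} × {p3} = {(75,p3), (76,p3), (77,p3)}
  {75, 76, 77} × {p1, p2} = {(75,p1), (75,p2), (76,p1), (76,p2), (77,p1), (77,p2)}
  {75, 76, 77} × {p1, p3} = {(75,p1), (75,p3), (76,p1), (76,p3), (77,p1), (77,p3)}
  {75, 76, 77} × {p1, p2, p3} = {(75,p1), (75,p2), (75,p3), (76,p1), (76,p2), (76,p3), (77,p1), (77,p2), (77,p3)}
These 11 distinct sets form the basis B.
Close under arbitrary unions to get τ_{X×Y}; counting gives |τ_{X×Y}| = 18.


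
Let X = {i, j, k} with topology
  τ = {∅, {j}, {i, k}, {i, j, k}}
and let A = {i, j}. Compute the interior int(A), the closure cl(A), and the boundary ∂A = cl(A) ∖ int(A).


int(A) = {j}, cl(A) = {i, j, k}, ∂A = {i, k}.

Closed sets in (X, τ) are complements of opens:
  closed(X, τ) = {∅, {j}, {i, k}, {i, j, k}}.
int(A) = ⋃ {U ∈ τ : U ⊆ A}. Opens contained in A: ∅, {j}.
Taking the union of these: int(A) = {j}.
cl(A) = ⋂ {C closed : A ⊆ C}. Closed sets containing A: {i, j, k}.
Intersecting these: cl(A) = {i, j, k}.
∂A = cl(A) ∖ int(A) = {i, j, k} ∖ {j} = {i, k}.
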